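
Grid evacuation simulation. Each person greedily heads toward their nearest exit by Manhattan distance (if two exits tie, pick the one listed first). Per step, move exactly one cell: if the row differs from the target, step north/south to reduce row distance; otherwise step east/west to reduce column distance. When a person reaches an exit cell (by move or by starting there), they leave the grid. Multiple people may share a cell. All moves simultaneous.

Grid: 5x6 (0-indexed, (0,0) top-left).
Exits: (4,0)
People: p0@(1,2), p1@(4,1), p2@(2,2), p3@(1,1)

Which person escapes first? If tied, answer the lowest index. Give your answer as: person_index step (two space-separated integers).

Answer: 1 1

Derivation:
Step 1: p0:(1,2)->(2,2) | p1:(4,1)->(4,0)->EXIT | p2:(2,2)->(3,2) | p3:(1,1)->(2,1)
Step 2: p0:(2,2)->(3,2) | p1:escaped | p2:(3,2)->(4,2) | p3:(2,1)->(3,1)
Step 3: p0:(3,2)->(4,2) | p1:escaped | p2:(4,2)->(4,1) | p3:(3,1)->(4,1)
Step 4: p0:(4,2)->(4,1) | p1:escaped | p2:(4,1)->(4,0)->EXIT | p3:(4,1)->(4,0)->EXIT
Step 5: p0:(4,1)->(4,0)->EXIT | p1:escaped | p2:escaped | p3:escaped
Exit steps: [5, 1, 4, 4]
First to escape: p1 at step 1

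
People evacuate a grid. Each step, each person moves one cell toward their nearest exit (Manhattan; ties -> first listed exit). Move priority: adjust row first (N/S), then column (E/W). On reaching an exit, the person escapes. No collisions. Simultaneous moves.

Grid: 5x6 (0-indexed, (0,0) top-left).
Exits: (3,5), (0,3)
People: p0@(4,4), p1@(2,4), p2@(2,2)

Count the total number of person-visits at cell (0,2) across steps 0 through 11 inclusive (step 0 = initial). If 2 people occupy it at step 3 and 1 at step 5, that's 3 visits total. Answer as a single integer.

Answer: 1

Derivation:
Step 0: p0@(4,4) p1@(2,4) p2@(2,2) -> at (0,2): 0 [-], cum=0
Step 1: p0@(3,4) p1@(3,4) p2@(1,2) -> at (0,2): 0 [-], cum=0
Step 2: p0@ESC p1@ESC p2@(0,2) -> at (0,2): 1 [p2], cum=1
Step 3: p0@ESC p1@ESC p2@ESC -> at (0,2): 0 [-], cum=1
Total visits = 1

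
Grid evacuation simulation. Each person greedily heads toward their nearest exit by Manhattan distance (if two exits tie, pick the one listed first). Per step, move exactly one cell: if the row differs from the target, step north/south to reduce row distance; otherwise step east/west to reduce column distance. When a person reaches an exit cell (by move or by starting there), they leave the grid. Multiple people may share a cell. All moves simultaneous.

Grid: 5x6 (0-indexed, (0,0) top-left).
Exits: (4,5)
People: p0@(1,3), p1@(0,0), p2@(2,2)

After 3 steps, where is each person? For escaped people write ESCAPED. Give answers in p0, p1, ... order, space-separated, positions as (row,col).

Step 1: p0:(1,3)->(2,3) | p1:(0,0)->(1,0) | p2:(2,2)->(3,2)
Step 2: p0:(2,3)->(3,3) | p1:(1,0)->(2,0) | p2:(3,2)->(4,2)
Step 3: p0:(3,3)->(4,3) | p1:(2,0)->(3,0) | p2:(4,2)->(4,3)

(4,3) (3,0) (4,3)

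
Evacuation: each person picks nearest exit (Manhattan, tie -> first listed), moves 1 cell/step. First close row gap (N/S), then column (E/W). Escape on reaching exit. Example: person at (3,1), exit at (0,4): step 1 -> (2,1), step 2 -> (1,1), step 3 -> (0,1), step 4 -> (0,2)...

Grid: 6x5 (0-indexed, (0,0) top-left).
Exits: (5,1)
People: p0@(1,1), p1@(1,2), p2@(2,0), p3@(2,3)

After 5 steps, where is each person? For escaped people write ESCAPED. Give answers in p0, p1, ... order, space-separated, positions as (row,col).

Step 1: p0:(1,1)->(2,1) | p1:(1,2)->(2,2) | p2:(2,0)->(3,0) | p3:(2,3)->(3,3)
Step 2: p0:(2,1)->(3,1) | p1:(2,2)->(3,2) | p2:(3,0)->(4,0) | p3:(3,3)->(4,3)
Step 3: p0:(3,1)->(4,1) | p1:(3,2)->(4,2) | p2:(4,0)->(5,0) | p3:(4,3)->(5,3)
Step 4: p0:(4,1)->(5,1)->EXIT | p1:(4,2)->(5,2) | p2:(5,0)->(5,1)->EXIT | p3:(5,3)->(5,2)
Step 5: p0:escaped | p1:(5,2)->(5,1)->EXIT | p2:escaped | p3:(5,2)->(5,1)->EXIT

ESCAPED ESCAPED ESCAPED ESCAPED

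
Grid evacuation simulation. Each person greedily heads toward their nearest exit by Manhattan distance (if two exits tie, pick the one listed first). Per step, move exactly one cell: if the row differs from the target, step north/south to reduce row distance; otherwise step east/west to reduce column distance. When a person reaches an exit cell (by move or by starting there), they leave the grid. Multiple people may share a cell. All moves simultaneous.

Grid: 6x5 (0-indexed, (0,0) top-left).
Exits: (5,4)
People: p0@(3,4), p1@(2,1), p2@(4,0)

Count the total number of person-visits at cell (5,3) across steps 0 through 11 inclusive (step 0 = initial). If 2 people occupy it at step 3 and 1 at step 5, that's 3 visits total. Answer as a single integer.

Answer: 2

Derivation:
Step 0: p0@(3,4) p1@(2,1) p2@(4,0) -> at (5,3): 0 [-], cum=0
Step 1: p0@(4,4) p1@(3,1) p2@(5,0) -> at (5,3): 0 [-], cum=0
Step 2: p0@ESC p1@(4,1) p2@(5,1) -> at (5,3): 0 [-], cum=0
Step 3: p0@ESC p1@(5,1) p2@(5,2) -> at (5,3): 0 [-], cum=0
Step 4: p0@ESC p1@(5,2) p2@(5,3) -> at (5,3): 1 [p2], cum=1
Step 5: p0@ESC p1@(5,3) p2@ESC -> at (5,3): 1 [p1], cum=2
Step 6: p0@ESC p1@ESC p2@ESC -> at (5,3): 0 [-], cum=2
Total visits = 2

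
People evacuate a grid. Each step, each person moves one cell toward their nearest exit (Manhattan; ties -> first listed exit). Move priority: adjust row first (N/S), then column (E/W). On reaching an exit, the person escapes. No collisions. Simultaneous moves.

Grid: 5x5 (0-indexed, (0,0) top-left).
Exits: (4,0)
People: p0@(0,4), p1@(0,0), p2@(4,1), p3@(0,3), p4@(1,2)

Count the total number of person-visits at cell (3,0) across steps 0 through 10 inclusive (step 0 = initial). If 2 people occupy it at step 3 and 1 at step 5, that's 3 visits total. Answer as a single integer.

Step 0: p0@(0,4) p1@(0,0) p2@(4,1) p3@(0,3) p4@(1,2) -> at (3,0): 0 [-], cum=0
Step 1: p0@(1,4) p1@(1,0) p2@ESC p3@(1,3) p4@(2,2) -> at (3,0): 0 [-], cum=0
Step 2: p0@(2,4) p1@(2,0) p2@ESC p3@(2,3) p4@(3,2) -> at (3,0): 0 [-], cum=0
Step 3: p0@(3,4) p1@(3,0) p2@ESC p3@(3,3) p4@(4,2) -> at (3,0): 1 [p1], cum=1
Step 4: p0@(4,4) p1@ESC p2@ESC p3@(4,3) p4@(4,1) -> at (3,0): 0 [-], cum=1
Step 5: p0@(4,3) p1@ESC p2@ESC p3@(4,2) p4@ESC -> at (3,0): 0 [-], cum=1
Step 6: p0@(4,2) p1@ESC p2@ESC p3@(4,1) p4@ESC -> at (3,0): 0 [-], cum=1
Step 7: p0@(4,1) p1@ESC p2@ESC p3@ESC p4@ESC -> at (3,0): 0 [-], cum=1
Step 8: p0@ESC p1@ESC p2@ESC p3@ESC p4@ESC -> at (3,0): 0 [-], cum=1
Total visits = 1

Answer: 1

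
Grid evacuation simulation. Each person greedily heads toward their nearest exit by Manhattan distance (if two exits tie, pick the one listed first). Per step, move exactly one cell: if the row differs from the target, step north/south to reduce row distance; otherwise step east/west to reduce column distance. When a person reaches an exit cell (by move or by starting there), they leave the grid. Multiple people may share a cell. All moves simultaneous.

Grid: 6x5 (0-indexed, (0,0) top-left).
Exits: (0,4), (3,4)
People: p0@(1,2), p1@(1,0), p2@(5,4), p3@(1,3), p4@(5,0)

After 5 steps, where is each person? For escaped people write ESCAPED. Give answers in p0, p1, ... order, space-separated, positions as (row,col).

Step 1: p0:(1,2)->(0,2) | p1:(1,0)->(0,0) | p2:(5,4)->(4,4) | p3:(1,3)->(0,3) | p4:(5,0)->(4,0)
Step 2: p0:(0,2)->(0,3) | p1:(0,0)->(0,1) | p2:(4,4)->(3,4)->EXIT | p3:(0,3)->(0,4)->EXIT | p4:(4,0)->(3,0)
Step 3: p0:(0,3)->(0,4)->EXIT | p1:(0,1)->(0,2) | p2:escaped | p3:escaped | p4:(3,0)->(3,1)
Step 4: p0:escaped | p1:(0,2)->(0,3) | p2:escaped | p3:escaped | p4:(3,1)->(3,2)
Step 5: p0:escaped | p1:(0,3)->(0,4)->EXIT | p2:escaped | p3:escaped | p4:(3,2)->(3,3)

ESCAPED ESCAPED ESCAPED ESCAPED (3,3)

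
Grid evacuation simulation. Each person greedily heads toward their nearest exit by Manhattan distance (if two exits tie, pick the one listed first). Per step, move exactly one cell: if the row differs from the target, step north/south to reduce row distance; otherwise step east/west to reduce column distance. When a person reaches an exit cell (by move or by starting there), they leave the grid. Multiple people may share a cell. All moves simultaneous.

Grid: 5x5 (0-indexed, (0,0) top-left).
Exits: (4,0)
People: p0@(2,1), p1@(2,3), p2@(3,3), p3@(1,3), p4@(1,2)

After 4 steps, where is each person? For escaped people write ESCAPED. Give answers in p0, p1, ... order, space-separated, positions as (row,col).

Step 1: p0:(2,1)->(3,1) | p1:(2,3)->(3,3) | p2:(3,3)->(4,3) | p3:(1,3)->(2,3) | p4:(1,2)->(2,2)
Step 2: p0:(3,1)->(4,1) | p1:(3,3)->(4,3) | p2:(4,3)->(4,2) | p3:(2,3)->(3,3) | p4:(2,2)->(3,2)
Step 3: p0:(4,1)->(4,0)->EXIT | p1:(4,3)->(4,2) | p2:(4,2)->(4,1) | p3:(3,3)->(4,3) | p4:(3,2)->(4,2)
Step 4: p0:escaped | p1:(4,2)->(4,1) | p2:(4,1)->(4,0)->EXIT | p3:(4,3)->(4,2) | p4:(4,2)->(4,1)

ESCAPED (4,1) ESCAPED (4,2) (4,1)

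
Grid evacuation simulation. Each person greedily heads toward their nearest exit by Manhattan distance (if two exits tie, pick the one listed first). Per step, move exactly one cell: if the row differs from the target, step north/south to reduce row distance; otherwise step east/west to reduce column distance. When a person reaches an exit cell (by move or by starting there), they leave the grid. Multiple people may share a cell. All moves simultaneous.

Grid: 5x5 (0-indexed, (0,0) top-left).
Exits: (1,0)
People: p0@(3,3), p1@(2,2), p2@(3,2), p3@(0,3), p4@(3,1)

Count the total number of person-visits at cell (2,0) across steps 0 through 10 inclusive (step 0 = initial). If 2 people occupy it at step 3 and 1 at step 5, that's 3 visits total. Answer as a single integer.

Step 0: p0@(3,3) p1@(2,2) p2@(3,2) p3@(0,3) p4@(3,1) -> at (2,0): 0 [-], cum=0
Step 1: p0@(2,3) p1@(1,2) p2@(2,2) p3@(1,3) p4@(2,1) -> at (2,0): 0 [-], cum=0
Step 2: p0@(1,3) p1@(1,1) p2@(1,2) p3@(1,2) p4@(1,1) -> at (2,0): 0 [-], cum=0
Step 3: p0@(1,2) p1@ESC p2@(1,1) p3@(1,1) p4@ESC -> at (2,0): 0 [-], cum=0
Step 4: p0@(1,1) p1@ESC p2@ESC p3@ESC p4@ESC -> at (2,0): 0 [-], cum=0
Step 5: p0@ESC p1@ESC p2@ESC p3@ESC p4@ESC -> at (2,0): 0 [-], cum=0
Total visits = 0

Answer: 0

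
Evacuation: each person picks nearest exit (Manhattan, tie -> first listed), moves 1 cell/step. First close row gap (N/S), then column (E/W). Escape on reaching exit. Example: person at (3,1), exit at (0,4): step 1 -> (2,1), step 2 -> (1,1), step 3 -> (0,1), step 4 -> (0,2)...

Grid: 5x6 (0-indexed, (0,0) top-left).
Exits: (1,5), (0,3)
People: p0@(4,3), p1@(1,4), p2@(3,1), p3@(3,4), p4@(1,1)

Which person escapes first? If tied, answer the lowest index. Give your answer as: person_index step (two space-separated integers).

Step 1: p0:(4,3)->(3,3) | p1:(1,4)->(1,5)->EXIT | p2:(3,1)->(2,1) | p3:(3,4)->(2,4) | p4:(1,1)->(0,1)
Step 2: p0:(3,3)->(2,3) | p1:escaped | p2:(2,1)->(1,1) | p3:(2,4)->(1,4) | p4:(0,1)->(0,2)
Step 3: p0:(2,3)->(1,3) | p1:escaped | p2:(1,1)->(0,1) | p3:(1,4)->(1,5)->EXIT | p4:(0,2)->(0,3)->EXIT
Step 4: p0:(1,3)->(0,3)->EXIT | p1:escaped | p2:(0,1)->(0,2) | p3:escaped | p4:escaped
Step 5: p0:escaped | p1:escaped | p2:(0,2)->(0,3)->EXIT | p3:escaped | p4:escaped
Exit steps: [4, 1, 5, 3, 3]
First to escape: p1 at step 1

Answer: 1 1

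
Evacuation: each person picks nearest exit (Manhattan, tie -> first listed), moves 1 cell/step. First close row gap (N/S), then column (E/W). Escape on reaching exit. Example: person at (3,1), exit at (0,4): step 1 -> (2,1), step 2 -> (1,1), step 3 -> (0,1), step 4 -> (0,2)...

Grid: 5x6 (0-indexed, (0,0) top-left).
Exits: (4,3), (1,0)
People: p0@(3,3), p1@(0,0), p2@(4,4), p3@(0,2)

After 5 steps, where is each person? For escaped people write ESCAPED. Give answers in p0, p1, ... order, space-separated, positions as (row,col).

Step 1: p0:(3,3)->(4,3)->EXIT | p1:(0,0)->(1,0)->EXIT | p2:(4,4)->(4,3)->EXIT | p3:(0,2)->(1,2)
Step 2: p0:escaped | p1:escaped | p2:escaped | p3:(1,2)->(1,1)
Step 3: p0:escaped | p1:escaped | p2:escaped | p3:(1,1)->(1,0)->EXIT

ESCAPED ESCAPED ESCAPED ESCAPED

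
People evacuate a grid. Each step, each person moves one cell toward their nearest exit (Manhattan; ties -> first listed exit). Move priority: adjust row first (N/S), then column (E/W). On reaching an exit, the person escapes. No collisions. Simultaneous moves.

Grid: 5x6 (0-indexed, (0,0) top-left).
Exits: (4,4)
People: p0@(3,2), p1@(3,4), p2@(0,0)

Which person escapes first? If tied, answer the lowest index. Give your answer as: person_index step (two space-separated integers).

Step 1: p0:(3,2)->(4,2) | p1:(3,4)->(4,4)->EXIT | p2:(0,0)->(1,0)
Step 2: p0:(4,2)->(4,3) | p1:escaped | p2:(1,0)->(2,0)
Step 3: p0:(4,3)->(4,4)->EXIT | p1:escaped | p2:(2,0)->(3,0)
Step 4: p0:escaped | p1:escaped | p2:(3,0)->(4,0)
Step 5: p0:escaped | p1:escaped | p2:(4,0)->(4,1)
Step 6: p0:escaped | p1:escaped | p2:(4,1)->(4,2)
Step 7: p0:escaped | p1:escaped | p2:(4,2)->(4,3)
Step 8: p0:escaped | p1:escaped | p2:(4,3)->(4,4)->EXIT
Exit steps: [3, 1, 8]
First to escape: p1 at step 1

Answer: 1 1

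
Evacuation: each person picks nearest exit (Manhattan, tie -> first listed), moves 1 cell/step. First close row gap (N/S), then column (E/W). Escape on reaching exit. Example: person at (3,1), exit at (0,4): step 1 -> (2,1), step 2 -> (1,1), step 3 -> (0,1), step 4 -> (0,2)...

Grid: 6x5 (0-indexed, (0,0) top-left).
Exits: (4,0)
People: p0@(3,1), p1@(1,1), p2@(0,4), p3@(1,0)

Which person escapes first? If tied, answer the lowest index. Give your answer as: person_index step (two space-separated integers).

Step 1: p0:(3,1)->(4,1) | p1:(1,1)->(2,1) | p2:(0,4)->(1,4) | p3:(1,0)->(2,0)
Step 2: p0:(4,1)->(4,0)->EXIT | p1:(2,1)->(3,1) | p2:(1,4)->(2,4) | p3:(2,0)->(3,0)
Step 3: p0:escaped | p1:(3,1)->(4,1) | p2:(2,4)->(3,4) | p3:(3,0)->(4,0)->EXIT
Step 4: p0:escaped | p1:(4,1)->(4,0)->EXIT | p2:(3,4)->(4,4) | p3:escaped
Step 5: p0:escaped | p1:escaped | p2:(4,4)->(4,3) | p3:escaped
Step 6: p0:escaped | p1:escaped | p2:(4,3)->(4,2) | p3:escaped
Step 7: p0:escaped | p1:escaped | p2:(4,2)->(4,1) | p3:escaped
Step 8: p0:escaped | p1:escaped | p2:(4,1)->(4,0)->EXIT | p3:escaped
Exit steps: [2, 4, 8, 3]
First to escape: p0 at step 2

Answer: 0 2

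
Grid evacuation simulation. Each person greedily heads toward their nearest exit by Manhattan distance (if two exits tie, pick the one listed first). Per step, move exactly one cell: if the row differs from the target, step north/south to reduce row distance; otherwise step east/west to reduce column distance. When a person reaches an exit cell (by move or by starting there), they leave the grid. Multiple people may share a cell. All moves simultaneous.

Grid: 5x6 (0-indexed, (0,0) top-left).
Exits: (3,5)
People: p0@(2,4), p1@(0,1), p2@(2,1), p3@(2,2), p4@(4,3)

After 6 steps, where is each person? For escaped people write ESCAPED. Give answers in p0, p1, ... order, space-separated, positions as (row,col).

Step 1: p0:(2,4)->(3,4) | p1:(0,1)->(1,1) | p2:(2,1)->(3,1) | p3:(2,2)->(3,2) | p4:(4,3)->(3,3)
Step 2: p0:(3,4)->(3,5)->EXIT | p1:(1,1)->(2,1) | p2:(3,1)->(3,2) | p3:(3,2)->(3,3) | p4:(3,3)->(3,4)
Step 3: p0:escaped | p1:(2,1)->(3,1) | p2:(3,2)->(3,3) | p3:(3,3)->(3,4) | p4:(3,4)->(3,5)->EXIT
Step 4: p0:escaped | p1:(3,1)->(3,2) | p2:(3,3)->(3,4) | p3:(3,4)->(3,5)->EXIT | p4:escaped
Step 5: p0:escaped | p1:(3,2)->(3,3) | p2:(3,4)->(3,5)->EXIT | p3:escaped | p4:escaped
Step 6: p0:escaped | p1:(3,3)->(3,4) | p2:escaped | p3:escaped | p4:escaped

ESCAPED (3,4) ESCAPED ESCAPED ESCAPED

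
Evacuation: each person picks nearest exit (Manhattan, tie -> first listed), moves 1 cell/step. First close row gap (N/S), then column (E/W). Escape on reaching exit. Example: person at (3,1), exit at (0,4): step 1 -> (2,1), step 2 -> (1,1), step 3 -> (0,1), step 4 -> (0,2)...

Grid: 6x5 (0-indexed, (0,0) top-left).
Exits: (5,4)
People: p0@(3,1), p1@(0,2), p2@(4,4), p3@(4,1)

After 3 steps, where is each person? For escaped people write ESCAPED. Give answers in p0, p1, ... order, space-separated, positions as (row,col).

Step 1: p0:(3,1)->(4,1) | p1:(0,2)->(1,2) | p2:(4,4)->(5,4)->EXIT | p3:(4,1)->(5,1)
Step 2: p0:(4,1)->(5,1) | p1:(1,2)->(2,2) | p2:escaped | p3:(5,1)->(5,2)
Step 3: p0:(5,1)->(5,2) | p1:(2,2)->(3,2) | p2:escaped | p3:(5,2)->(5,3)

(5,2) (3,2) ESCAPED (5,3)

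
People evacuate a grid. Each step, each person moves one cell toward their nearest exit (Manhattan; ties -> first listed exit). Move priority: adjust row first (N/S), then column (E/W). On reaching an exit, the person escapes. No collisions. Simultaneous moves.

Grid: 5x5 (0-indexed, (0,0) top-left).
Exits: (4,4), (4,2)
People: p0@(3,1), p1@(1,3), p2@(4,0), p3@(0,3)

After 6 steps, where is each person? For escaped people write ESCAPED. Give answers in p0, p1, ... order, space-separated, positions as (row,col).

Step 1: p0:(3,1)->(4,1) | p1:(1,3)->(2,3) | p2:(4,0)->(4,1) | p3:(0,3)->(1,3)
Step 2: p0:(4,1)->(4,2)->EXIT | p1:(2,3)->(3,3) | p2:(4,1)->(4,2)->EXIT | p3:(1,3)->(2,3)
Step 3: p0:escaped | p1:(3,3)->(4,3) | p2:escaped | p3:(2,3)->(3,3)
Step 4: p0:escaped | p1:(4,3)->(4,4)->EXIT | p2:escaped | p3:(3,3)->(4,3)
Step 5: p0:escaped | p1:escaped | p2:escaped | p3:(4,3)->(4,4)->EXIT

ESCAPED ESCAPED ESCAPED ESCAPED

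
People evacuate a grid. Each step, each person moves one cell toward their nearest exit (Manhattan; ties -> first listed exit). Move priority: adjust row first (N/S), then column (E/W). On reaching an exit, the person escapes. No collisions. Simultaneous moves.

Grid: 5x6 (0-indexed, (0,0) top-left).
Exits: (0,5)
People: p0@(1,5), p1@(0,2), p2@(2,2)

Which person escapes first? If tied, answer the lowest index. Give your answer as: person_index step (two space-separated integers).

Answer: 0 1

Derivation:
Step 1: p0:(1,5)->(0,5)->EXIT | p1:(0,2)->(0,3) | p2:(2,2)->(1,2)
Step 2: p0:escaped | p1:(0,3)->(0,4) | p2:(1,2)->(0,2)
Step 3: p0:escaped | p1:(0,4)->(0,5)->EXIT | p2:(0,2)->(0,3)
Step 4: p0:escaped | p1:escaped | p2:(0,3)->(0,4)
Step 5: p0:escaped | p1:escaped | p2:(0,4)->(0,5)->EXIT
Exit steps: [1, 3, 5]
First to escape: p0 at step 1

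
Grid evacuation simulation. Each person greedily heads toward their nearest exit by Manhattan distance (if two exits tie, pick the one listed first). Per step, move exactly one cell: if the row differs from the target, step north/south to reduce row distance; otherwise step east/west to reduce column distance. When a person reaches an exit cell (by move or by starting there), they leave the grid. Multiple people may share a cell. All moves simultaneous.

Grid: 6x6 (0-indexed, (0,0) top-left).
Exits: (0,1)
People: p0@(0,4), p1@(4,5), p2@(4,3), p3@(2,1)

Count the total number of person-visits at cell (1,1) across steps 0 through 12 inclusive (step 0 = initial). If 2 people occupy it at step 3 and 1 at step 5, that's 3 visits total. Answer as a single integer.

Answer: 1

Derivation:
Step 0: p0@(0,4) p1@(4,5) p2@(4,3) p3@(2,1) -> at (1,1): 0 [-], cum=0
Step 1: p0@(0,3) p1@(3,5) p2@(3,3) p3@(1,1) -> at (1,1): 1 [p3], cum=1
Step 2: p0@(0,2) p1@(2,5) p2@(2,3) p3@ESC -> at (1,1): 0 [-], cum=1
Step 3: p0@ESC p1@(1,5) p2@(1,3) p3@ESC -> at (1,1): 0 [-], cum=1
Step 4: p0@ESC p1@(0,5) p2@(0,3) p3@ESC -> at (1,1): 0 [-], cum=1
Step 5: p0@ESC p1@(0,4) p2@(0,2) p3@ESC -> at (1,1): 0 [-], cum=1
Step 6: p0@ESC p1@(0,3) p2@ESC p3@ESC -> at (1,1): 0 [-], cum=1
Step 7: p0@ESC p1@(0,2) p2@ESC p3@ESC -> at (1,1): 0 [-], cum=1
Step 8: p0@ESC p1@ESC p2@ESC p3@ESC -> at (1,1): 0 [-], cum=1
Total visits = 1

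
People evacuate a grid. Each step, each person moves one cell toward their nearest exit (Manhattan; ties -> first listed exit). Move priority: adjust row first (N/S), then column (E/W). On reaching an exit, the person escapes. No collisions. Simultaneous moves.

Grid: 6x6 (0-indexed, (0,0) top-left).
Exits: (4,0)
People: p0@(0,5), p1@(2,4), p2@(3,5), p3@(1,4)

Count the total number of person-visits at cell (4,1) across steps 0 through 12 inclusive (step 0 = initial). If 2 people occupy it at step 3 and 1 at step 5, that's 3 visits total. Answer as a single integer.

Step 0: p0@(0,5) p1@(2,4) p2@(3,5) p3@(1,4) -> at (4,1): 0 [-], cum=0
Step 1: p0@(1,5) p1@(3,4) p2@(4,5) p3@(2,4) -> at (4,1): 0 [-], cum=0
Step 2: p0@(2,5) p1@(4,4) p2@(4,4) p3@(3,4) -> at (4,1): 0 [-], cum=0
Step 3: p0@(3,5) p1@(4,3) p2@(4,3) p3@(4,4) -> at (4,1): 0 [-], cum=0
Step 4: p0@(4,5) p1@(4,2) p2@(4,2) p3@(4,3) -> at (4,1): 0 [-], cum=0
Step 5: p0@(4,4) p1@(4,1) p2@(4,1) p3@(4,2) -> at (4,1): 2 [p1,p2], cum=2
Step 6: p0@(4,3) p1@ESC p2@ESC p3@(4,1) -> at (4,1): 1 [p3], cum=3
Step 7: p0@(4,2) p1@ESC p2@ESC p3@ESC -> at (4,1): 0 [-], cum=3
Step 8: p0@(4,1) p1@ESC p2@ESC p3@ESC -> at (4,1): 1 [p0], cum=4
Step 9: p0@ESC p1@ESC p2@ESC p3@ESC -> at (4,1): 0 [-], cum=4
Total visits = 4

Answer: 4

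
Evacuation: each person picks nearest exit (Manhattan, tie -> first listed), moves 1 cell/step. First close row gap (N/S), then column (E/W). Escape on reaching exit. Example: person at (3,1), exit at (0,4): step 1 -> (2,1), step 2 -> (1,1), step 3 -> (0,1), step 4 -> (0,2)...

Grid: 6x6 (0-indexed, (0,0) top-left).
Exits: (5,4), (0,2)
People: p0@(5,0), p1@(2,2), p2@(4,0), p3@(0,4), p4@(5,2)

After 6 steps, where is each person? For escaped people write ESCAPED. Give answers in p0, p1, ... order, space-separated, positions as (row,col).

Step 1: p0:(5,0)->(5,1) | p1:(2,2)->(1,2) | p2:(4,0)->(5,0) | p3:(0,4)->(0,3) | p4:(5,2)->(5,3)
Step 2: p0:(5,1)->(5,2) | p1:(1,2)->(0,2)->EXIT | p2:(5,0)->(5,1) | p3:(0,3)->(0,2)->EXIT | p4:(5,3)->(5,4)->EXIT
Step 3: p0:(5,2)->(5,3) | p1:escaped | p2:(5,1)->(5,2) | p3:escaped | p4:escaped
Step 4: p0:(5,3)->(5,4)->EXIT | p1:escaped | p2:(5,2)->(5,3) | p3:escaped | p4:escaped
Step 5: p0:escaped | p1:escaped | p2:(5,3)->(5,4)->EXIT | p3:escaped | p4:escaped

ESCAPED ESCAPED ESCAPED ESCAPED ESCAPED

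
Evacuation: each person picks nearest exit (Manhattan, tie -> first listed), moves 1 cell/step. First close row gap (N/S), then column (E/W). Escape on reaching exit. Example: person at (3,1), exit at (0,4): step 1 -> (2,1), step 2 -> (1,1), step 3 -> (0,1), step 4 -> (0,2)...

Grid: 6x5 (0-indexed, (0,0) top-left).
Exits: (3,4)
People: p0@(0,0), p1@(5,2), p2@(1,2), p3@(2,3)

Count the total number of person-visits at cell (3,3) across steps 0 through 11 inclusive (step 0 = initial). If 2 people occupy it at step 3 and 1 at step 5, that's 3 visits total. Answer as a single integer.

Answer: 4

Derivation:
Step 0: p0@(0,0) p1@(5,2) p2@(1,2) p3@(2,3) -> at (3,3): 0 [-], cum=0
Step 1: p0@(1,0) p1@(4,2) p2@(2,2) p3@(3,3) -> at (3,3): 1 [p3], cum=1
Step 2: p0@(2,0) p1@(3,2) p2@(3,2) p3@ESC -> at (3,3): 0 [-], cum=1
Step 3: p0@(3,0) p1@(3,3) p2@(3,3) p3@ESC -> at (3,3): 2 [p1,p2], cum=3
Step 4: p0@(3,1) p1@ESC p2@ESC p3@ESC -> at (3,3): 0 [-], cum=3
Step 5: p0@(3,2) p1@ESC p2@ESC p3@ESC -> at (3,3): 0 [-], cum=3
Step 6: p0@(3,3) p1@ESC p2@ESC p3@ESC -> at (3,3): 1 [p0], cum=4
Step 7: p0@ESC p1@ESC p2@ESC p3@ESC -> at (3,3): 0 [-], cum=4
Total visits = 4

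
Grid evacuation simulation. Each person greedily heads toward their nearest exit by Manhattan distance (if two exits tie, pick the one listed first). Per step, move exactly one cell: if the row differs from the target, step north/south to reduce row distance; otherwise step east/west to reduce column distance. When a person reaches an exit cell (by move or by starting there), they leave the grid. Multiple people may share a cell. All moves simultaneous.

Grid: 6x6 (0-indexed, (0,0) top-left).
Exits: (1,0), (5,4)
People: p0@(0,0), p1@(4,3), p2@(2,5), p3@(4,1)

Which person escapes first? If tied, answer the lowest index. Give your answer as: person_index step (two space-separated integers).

Step 1: p0:(0,0)->(1,0)->EXIT | p1:(4,3)->(5,3) | p2:(2,5)->(3,5) | p3:(4,1)->(3,1)
Step 2: p0:escaped | p1:(5,3)->(5,4)->EXIT | p2:(3,5)->(4,5) | p3:(3,1)->(2,1)
Step 3: p0:escaped | p1:escaped | p2:(4,5)->(5,5) | p3:(2,1)->(1,1)
Step 4: p0:escaped | p1:escaped | p2:(5,5)->(5,4)->EXIT | p3:(1,1)->(1,0)->EXIT
Exit steps: [1, 2, 4, 4]
First to escape: p0 at step 1

Answer: 0 1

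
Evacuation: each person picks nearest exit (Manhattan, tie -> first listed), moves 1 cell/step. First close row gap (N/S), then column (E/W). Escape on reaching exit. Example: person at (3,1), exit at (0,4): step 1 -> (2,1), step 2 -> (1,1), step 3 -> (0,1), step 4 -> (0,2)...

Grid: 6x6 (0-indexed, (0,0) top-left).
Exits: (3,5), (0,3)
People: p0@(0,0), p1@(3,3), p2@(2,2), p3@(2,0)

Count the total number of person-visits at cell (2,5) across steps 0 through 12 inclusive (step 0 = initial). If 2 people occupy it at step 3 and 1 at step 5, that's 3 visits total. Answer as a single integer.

Step 0: p0@(0,0) p1@(3,3) p2@(2,2) p3@(2,0) -> at (2,5): 0 [-], cum=0
Step 1: p0@(0,1) p1@(3,4) p2@(1,2) p3@(1,0) -> at (2,5): 0 [-], cum=0
Step 2: p0@(0,2) p1@ESC p2@(0,2) p3@(0,0) -> at (2,5): 0 [-], cum=0
Step 3: p0@ESC p1@ESC p2@ESC p3@(0,1) -> at (2,5): 0 [-], cum=0
Step 4: p0@ESC p1@ESC p2@ESC p3@(0,2) -> at (2,5): 0 [-], cum=0
Step 5: p0@ESC p1@ESC p2@ESC p3@ESC -> at (2,5): 0 [-], cum=0
Total visits = 0

Answer: 0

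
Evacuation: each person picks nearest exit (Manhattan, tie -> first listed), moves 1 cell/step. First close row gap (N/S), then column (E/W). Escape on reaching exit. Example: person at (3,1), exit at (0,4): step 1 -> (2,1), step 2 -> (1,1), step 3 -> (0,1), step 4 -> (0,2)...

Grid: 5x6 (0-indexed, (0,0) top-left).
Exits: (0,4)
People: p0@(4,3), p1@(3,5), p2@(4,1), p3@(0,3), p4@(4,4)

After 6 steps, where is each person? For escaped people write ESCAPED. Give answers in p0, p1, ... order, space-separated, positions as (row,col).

Step 1: p0:(4,3)->(3,3) | p1:(3,5)->(2,5) | p2:(4,1)->(3,1) | p3:(0,3)->(0,4)->EXIT | p4:(4,4)->(3,4)
Step 2: p0:(3,3)->(2,3) | p1:(2,5)->(1,5) | p2:(3,1)->(2,1) | p3:escaped | p4:(3,4)->(2,4)
Step 3: p0:(2,3)->(1,3) | p1:(1,5)->(0,5) | p2:(2,1)->(1,1) | p3:escaped | p4:(2,4)->(1,4)
Step 4: p0:(1,3)->(0,3) | p1:(0,5)->(0,4)->EXIT | p2:(1,1)->(0,1) | p3:escaped | p4:(1,4)->(0,4)->EXIT
Step 5: p0:(0,3)->(0,4)->EXIT | p1:escaped | p2:(0,1)->(0,2) | p3:escaped | p4:escaped
Step 6: p0:escaped | p1:escaped | p2:(0,2)->(0,3) | p3:escaped | p4:escaped

ESCAPED ESCAPED (0,3) ESCAPED ESCAPED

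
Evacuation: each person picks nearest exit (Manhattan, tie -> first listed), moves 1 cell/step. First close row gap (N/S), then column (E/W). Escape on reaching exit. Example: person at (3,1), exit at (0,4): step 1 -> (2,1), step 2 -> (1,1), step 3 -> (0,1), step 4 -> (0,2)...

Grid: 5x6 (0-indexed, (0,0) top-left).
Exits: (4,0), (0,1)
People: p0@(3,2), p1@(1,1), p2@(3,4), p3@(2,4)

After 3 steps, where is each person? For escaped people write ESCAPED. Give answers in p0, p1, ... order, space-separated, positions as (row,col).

Step 1: p0:(3,2)->(4,2) | p1:(1,1)->(0,1)->EXIT | p2:(3,4)->(4,4) | p3:(2,4)->(1,4)
Step 2: p0:(4,2)->(4,1) | p1:escaped | p2:(4,4)->(4,3) | p3:(1,4)->(0,4)
Step 3: p0:(4,1)->(4,0)->EXIT | p1:escaped | p2:(4,3)->(4,2) | p3:(0,4)->(0,3)

ESCAPED ESCAPED (4,2) (0,3)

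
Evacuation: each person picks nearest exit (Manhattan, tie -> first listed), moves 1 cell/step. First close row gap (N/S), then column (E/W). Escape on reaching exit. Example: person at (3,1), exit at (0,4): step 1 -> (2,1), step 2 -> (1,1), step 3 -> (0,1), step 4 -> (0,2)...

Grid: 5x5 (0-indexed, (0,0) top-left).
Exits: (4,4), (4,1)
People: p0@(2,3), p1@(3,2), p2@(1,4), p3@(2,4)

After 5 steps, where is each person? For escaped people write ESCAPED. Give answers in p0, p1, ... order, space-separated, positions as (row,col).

Step 1: p0:(2,3)->(3,3) | p1:(3,2)->(4,2) | p2:(1,4)->(2,4) | p3:(2,4)->(3,4)
Step 2: p0:(3,3)->(4,3) | p1:(4,2)->(4,1)->EXIT | p2:(2,4)->(3,4) | p3:(3,4)->(4,4)->EXIT
Step 3: p0:(4,3)->(4,4)->EXIT | p1:escaped | p2:(3,4)->(4,4)->EXIT | p3:escaped

ESCAPED ESCAPED ESCAPED ESCAPED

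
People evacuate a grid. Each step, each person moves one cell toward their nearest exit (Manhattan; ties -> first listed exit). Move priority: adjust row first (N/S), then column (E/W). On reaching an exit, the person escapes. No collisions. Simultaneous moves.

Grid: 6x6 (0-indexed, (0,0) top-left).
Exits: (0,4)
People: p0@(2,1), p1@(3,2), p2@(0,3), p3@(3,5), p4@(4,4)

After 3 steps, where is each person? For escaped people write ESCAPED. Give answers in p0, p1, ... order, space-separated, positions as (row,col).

Step 1: p0:(2,1)->(1,1) | p1:(3,2)->(2,2) | p2:(0,3)->(0,4)->EXIT | p3:(3,5)->(2,5) | p4:(4,4)->(3,4)
Step 2: p0:(1,1)->(0,1) | p1:(2,2)->(1,2) | p2:escaped | p3:(2,5)->(1,5) | p4:(3,4)->(2,4)
Step 3: p0:(0,1)->(0,2) | p1:(1,2)->(0,2) | p2:escaped | p3:(1,5)->(0,5) | p4:(2,4)->(1,4)

(0,2) (0,2) ESCAPED (0,5) (1,4)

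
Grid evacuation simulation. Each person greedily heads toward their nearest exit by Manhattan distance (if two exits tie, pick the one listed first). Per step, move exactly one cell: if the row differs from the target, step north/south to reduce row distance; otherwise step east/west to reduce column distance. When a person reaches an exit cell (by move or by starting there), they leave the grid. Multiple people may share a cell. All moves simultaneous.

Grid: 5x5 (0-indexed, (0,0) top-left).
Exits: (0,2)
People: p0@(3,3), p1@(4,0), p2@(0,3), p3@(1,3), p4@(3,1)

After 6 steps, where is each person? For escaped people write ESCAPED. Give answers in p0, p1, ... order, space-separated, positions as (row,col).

Step 1: p0:(3,3)->(2,3) | p1:(4,0)->(3,0) | p2:(0,3)->(0,2)->EXIT | p3:(1,3)->(0,3) | p4:(3,1)->(2,1)
Step 2: p0:(2,3)->(1,3) | p1:(3,0)->(2,0) | p2:escaped | p3:(0,3)->(0,2)->EXIT | p4:(2,1)->(1,1)
Step 3: p0:(1,3)->(0,3) | p1:(2,0)->(1,0) | p2:escaped | p3:escaped | p4:(1,1)->(0,1)
Step 4: p0:(0,3)->(0,2)->EXIT | p1:(1,0)->(0,0) | p2:escaped | p3:escaped | p4:(0,1)->(0,2)->EXIT
Step 5: p0:escaped | p1:(0,0)->(0,1) | p2:escaped | p3:escaped | p4:escaped
Step 6: p0:escaped | p1:(0,1)->(0,2)->EXIT | p2:escaped | p3:escaped | p4:escaped

ESCAPED ESCAPED ESCAPED ESCAPED ESCAPED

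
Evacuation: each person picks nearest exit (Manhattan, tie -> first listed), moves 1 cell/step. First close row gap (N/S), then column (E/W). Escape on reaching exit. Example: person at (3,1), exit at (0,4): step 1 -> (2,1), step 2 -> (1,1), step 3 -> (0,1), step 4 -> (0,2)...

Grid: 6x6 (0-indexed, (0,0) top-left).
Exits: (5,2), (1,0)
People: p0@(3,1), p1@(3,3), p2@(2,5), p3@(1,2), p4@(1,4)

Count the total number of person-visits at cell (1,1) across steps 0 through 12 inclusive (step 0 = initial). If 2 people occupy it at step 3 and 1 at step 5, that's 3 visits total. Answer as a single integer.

Answer: 2

Derivation:
Step 0: p0@(3,1) p1@(3,3) p2@(2,5) p3@(1,2) p4@(1,4) -> at (1,1): 0 [-], cum=0
Step 1: p0@(4,1) p1@(4,3) p2@(3,5) p3@(1,1) p4@(1,3) -> at (1,1): 1 [p3], cum=1
Step 2: p0@(5,1) p1@(5,3) p2@(4,5) p3@ESC p4@(1,2) -> at (1,1): 0 [-], cum=1
Step 3: p0@ESC p1@ESC p2@(5,5) p3@ESC p4@(1,1) -> at (1,1): 1 [p4], cum=2
Step 4: p0@ESC p1@ESC p2@(5,4) p3@ESC p4@ESC -> at (1,1): 0 [-], cum=2
Step 5: p0@ESC p1@ESC p2@(5,3) p3@ESC p4@ESC -> at (1,1): 0 [-], cum=2
Step 6: p0@ESC p1@ESC p2@ESC p3@ESC p4@ESC -> at (1,1): 0 [-], cum=2
Total visits = 2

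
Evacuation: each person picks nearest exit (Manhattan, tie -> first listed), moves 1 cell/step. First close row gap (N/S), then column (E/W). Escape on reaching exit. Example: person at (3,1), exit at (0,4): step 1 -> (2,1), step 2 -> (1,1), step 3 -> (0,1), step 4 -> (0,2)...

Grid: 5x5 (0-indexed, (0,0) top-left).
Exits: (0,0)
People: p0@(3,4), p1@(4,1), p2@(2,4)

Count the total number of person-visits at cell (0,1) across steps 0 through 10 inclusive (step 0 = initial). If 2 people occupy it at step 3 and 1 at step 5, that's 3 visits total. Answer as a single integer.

Answer: 3

Derivation:
Step 0: p0@(3,4) p1@(4,1) p2@(2,4) -> at (0,1): 0 [-], cum=0
Step 1: p0@(2,4) p1@(3,1) p2@(1,4) -> at (0,1): 0 [-], cum=0
Step 2: p0@(1,4) p1@(2,1) p2@(0,4) -> at (0,1): 0 [-], cum=0
Step 3: p0@(0,4) p1@(1,1) p2@(0,3) -> at (0,1): 0 [-], cum=0
Step 4: p0@(0,3) p1@(0,1) p2@(0,2) -> at (0,1): 1 [p1], cum=1
Step 5: p0@(0,2) p1@ESC p2@(0,1) -> at (0,1): 1 [p2], cum=2
Step 6: p0@(0,1) p1@ESC p2@ESC -> at (0,1): 1 [p0], cum=3
Step 7: p0@ESC p1@ESC p2@ESC -> at (0,1): 0 [-], cum=3
Total visits = 3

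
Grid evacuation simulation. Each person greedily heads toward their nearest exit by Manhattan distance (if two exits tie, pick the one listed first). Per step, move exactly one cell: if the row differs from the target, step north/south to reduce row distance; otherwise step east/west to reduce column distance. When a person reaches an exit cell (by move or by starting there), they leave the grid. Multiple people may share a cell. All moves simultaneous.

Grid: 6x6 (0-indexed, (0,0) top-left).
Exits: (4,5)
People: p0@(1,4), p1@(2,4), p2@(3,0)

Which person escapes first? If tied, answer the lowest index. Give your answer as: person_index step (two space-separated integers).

Step 1: p0:(1,4)->(2,4) | p1:(2,4)->(3,4) | p2:(3,0)->(4,0)
Step 2: p0:(2,4)->(3,4) | p1:(3,4)->(4,4) | p2:(4,0)->(4,1)
Step 3: p0:(3,4)->(4,4) | p1:(4,4)->(4,5)->EXIT | p2:(4,1)->(4,2)
Step 4: p0:(4,4)->(4,5)->EXIT | p1:escaped | p2:(4,2)->(4,3)
Step 5: p0:escaped | p1:escaped | p2:(4,3)->(4,4)
Step 6: p0:escaped | p1:escaped | p2:(4,4)->(4,5)->EXIT
Exit steps: [4, 3, 6]
First to escape: p1 at step 3

Answer: 1 3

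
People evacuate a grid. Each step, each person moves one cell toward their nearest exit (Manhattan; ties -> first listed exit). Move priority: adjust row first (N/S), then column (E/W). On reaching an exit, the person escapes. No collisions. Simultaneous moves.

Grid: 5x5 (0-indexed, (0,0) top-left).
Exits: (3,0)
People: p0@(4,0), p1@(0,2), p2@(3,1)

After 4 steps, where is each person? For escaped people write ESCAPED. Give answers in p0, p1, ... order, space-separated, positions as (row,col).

Step 1: p0:(4,0)->(3,0)->EXIT | p1:(0,2)->(1,2) | p2:(3,1)->(3,0)->EXIT
Step 2: p0:escaped | p1:(1,2)->(2,2) | p2:escaped
Step 3: p0:escaped | p1:(2,2)->(3,2) | p2:escaped
Step 4: p0:escaped | p1:(3,2)->(3,1) | p2:escaped

ESCAPED (3,1) ESCAPED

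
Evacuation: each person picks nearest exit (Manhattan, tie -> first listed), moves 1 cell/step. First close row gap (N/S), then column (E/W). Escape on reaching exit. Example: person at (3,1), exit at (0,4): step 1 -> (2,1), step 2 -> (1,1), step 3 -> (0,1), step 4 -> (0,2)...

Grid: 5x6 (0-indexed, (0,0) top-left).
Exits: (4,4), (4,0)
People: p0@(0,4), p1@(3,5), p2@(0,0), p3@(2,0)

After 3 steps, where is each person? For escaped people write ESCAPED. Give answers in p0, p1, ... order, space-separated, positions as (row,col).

Step 1: p0:(0,4)->(1,4) | p1:(3,5)->(4,5) | p2:(0,0)->(1,0) | p3:(2,0)->(3,0)
Step 2: p0:(1,4)->(2,4) | p1:(4,5)->(4,4)->EXIT | p2:(1,0)->(2,0) | p3:(3,0)->(4,0)->EXIT
Step 3: p0:(2,4)->(3,4) | p1:escaped | p2:(2,0)->(3,0) | p3:escaped

(3,4) ESCAPED (3,0) ESCAPED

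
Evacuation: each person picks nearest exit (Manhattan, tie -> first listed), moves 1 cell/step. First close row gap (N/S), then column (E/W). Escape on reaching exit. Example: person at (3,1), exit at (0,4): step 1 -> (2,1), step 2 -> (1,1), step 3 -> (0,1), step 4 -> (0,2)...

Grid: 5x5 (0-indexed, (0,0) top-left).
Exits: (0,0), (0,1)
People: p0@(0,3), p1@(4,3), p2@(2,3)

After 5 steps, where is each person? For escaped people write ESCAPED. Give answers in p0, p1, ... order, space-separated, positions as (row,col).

Step 1: p0:(0,3)->(0,2) | p1:(4,3)->(3,3) | p2:(2,3)->(1,3)
Step 2: p0:(0,2)->(0,1)->EXIT | p1:(3,3)->(2,3) | p2:(1,3)->(0,3)
Step 3: p0:escaped | p1:(2,3)->(1,3) | p2:(0,3)->(0,2)
Step 4: p0:escaped | p1:(1,3)->(0,3) | p2:(0,2)->(0,1)->EXIT
Step 5: p0:escaped | p1:(0,3)->(0,2) | p2:escaped

ESCAPED (0,2) ESCAPED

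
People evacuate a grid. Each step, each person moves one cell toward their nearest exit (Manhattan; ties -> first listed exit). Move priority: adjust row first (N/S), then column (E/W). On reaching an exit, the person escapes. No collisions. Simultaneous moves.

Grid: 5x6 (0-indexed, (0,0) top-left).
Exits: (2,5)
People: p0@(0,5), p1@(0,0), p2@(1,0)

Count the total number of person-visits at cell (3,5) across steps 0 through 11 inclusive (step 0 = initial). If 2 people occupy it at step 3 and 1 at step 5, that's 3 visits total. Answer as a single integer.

Step 0: p0@(0,5) p1@(0,0) p2@(1,0) -> at (3,5): 0 [-], cum=0
Step 1: p0@(1,5) p1@(1,0) p2@(2,0) -> at (3,5): 0 [-], cum=0
Step 2: p0@ESC p1@(2,0) p2@(2,1) -> at (3,5): 0 [-], cum=0
Step 3: p0@ESC p1@(2,1) p2@(2,2) -> at (3,5): 0 [-], cum=0
Step 4: p0@ESC p1@(2,2) p2@(2,3) -> at (3,5): 0 [-], cum=0
Step 5: p0@ESC p1@(2,3) p2@(2,4) -> at (3,5): 0 [-], cum=0
Step 6: p0@ESC p1@(2,4) p2@ESC -> at (3,5): 0 [-], cum=0
Step 7: p0@ESC p1@ESC p2@ESC -> at (3,5): 0 [-], cum=0
Total visits = 0

Answer: 0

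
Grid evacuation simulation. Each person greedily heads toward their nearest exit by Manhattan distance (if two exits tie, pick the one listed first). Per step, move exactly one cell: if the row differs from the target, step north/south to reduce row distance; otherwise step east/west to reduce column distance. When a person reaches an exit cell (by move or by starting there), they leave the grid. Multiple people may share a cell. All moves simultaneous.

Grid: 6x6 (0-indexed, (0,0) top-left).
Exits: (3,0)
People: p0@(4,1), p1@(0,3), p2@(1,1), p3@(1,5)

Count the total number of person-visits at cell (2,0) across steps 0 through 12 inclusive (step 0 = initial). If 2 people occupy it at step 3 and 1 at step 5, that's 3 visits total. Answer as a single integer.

Step 0: p0@(4,1) p1@(0,3) p2@(1,1) p3@(1,5) -> at (2,0): 0 [-], cum=0
Step 1: p0@(3,1) p1@(1,3) p2@(2,1) p3@(2,5) -> at (2,0): 0 [-], cum=0
Step 2: p0@ESC p1@(2,3) p2@(3,1) p3@(3,5) -> at (2,0): 0 [-], cum=0
Step 3: p0@ESC p1@(3,3) p2@ESC p3@(3,4) -> at (2,0): 0 [-], cum=0
Step 4: p0@ESC p1@(3,2) p2@ESC p3@(3,3) -> at (2,0): 0 [-], cum=0
Step 5: p0@ESC p1@(3,1) p2@ESC p3@(3,2) -> at (2,0): 0 [-], cum=0
Step 6: p0@ESC p1@ESC p2@ESC p3@(3,1) -> at (2,0): 0 [-], cum=0
Step 7: p0@ESC p1@ESC p2@ESC p3@ESC -> at (2,0): 0 [-], cum=0
Total visits = 0

Answer: 0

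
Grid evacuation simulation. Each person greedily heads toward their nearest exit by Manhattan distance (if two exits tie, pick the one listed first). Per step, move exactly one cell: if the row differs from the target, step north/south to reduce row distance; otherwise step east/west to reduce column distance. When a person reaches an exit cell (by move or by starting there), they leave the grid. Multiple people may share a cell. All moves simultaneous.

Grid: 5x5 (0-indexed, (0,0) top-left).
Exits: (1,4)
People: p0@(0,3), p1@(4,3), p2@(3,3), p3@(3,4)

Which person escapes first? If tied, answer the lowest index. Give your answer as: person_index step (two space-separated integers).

Step 1: p0:(0,3)->(1,3) | p1:(4,3)->(3,3) | p2:(3,3)->(2,3) | p3:(3,4)->(2,4)
Step 2: p0:(1,3)->(1,4)->EXIT | p1:(3,3)->(2,3) | p2:(2,3)->(1,3) | p3:(2,4)->(1,4)->EXIT
Step 3: p0:escaped | p1:(2,3)->(1,3) | p2:(1,3)->(1,4)->EXIT | p3:escaped
Step 4: p0:escaped | p1:(1,3)->(1,4)->EXIT | p2:escaped | p3:escaped
Exit steps: [2, 4, 3, 2]
First to escape: p0 at step 2

Answer: 0 2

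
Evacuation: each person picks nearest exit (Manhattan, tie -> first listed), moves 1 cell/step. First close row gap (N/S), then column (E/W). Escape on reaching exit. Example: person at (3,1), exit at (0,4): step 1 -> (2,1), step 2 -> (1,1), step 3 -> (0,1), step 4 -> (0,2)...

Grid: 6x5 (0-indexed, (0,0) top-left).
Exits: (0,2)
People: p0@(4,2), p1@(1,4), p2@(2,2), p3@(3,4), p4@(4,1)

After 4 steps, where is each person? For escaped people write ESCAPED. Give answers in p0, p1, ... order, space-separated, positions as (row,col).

Step 1: p0:(4,2)->(3,2) | p1:(1,4)->(0,4) | p2:(2,2)->(1,2) | p3:(3,4)->(2,4) | p4:(4,1)->(3,1)
Step 2: p0:(3,2)->(2,2) | p1:(0,4)->(0,3) | p2:(1,2)->(0,2)->EXIT | p3:(2,4)->(1,4) | p4:(3,1)->(2,1)
Step 3: p0:(2,2)->(1,2) | p1:(0,3)->(0,2)->EXIT | p2:escaped | p3:(1,4)->(0,4) | p4:(2,1)->(1,1)
Step 4: p0:(1,2)->(0,2)->EXIT | p1:escaped | p2:escaped | p3:(0,4)->(0,3) | p4:(1,1)->(0,1)

ESCAPED ESCAPED ESCAPED (0,3) (0,1)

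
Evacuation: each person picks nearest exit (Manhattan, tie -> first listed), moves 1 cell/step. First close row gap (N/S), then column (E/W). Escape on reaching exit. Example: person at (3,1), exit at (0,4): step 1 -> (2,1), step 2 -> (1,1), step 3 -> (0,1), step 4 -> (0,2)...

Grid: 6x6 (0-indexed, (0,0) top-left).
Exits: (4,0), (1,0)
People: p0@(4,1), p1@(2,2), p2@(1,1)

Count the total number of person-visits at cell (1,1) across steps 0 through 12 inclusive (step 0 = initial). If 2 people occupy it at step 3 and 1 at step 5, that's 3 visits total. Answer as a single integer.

Step 0: p0@(4,1) p1@(2,2) p2@(1,1) -> at (1,1): 1 [p2], cum=1
Step 1: p0@ESC p1@(1,2) p2@ESC -> at (1,1): 0 [-], cum=1
Step 2: p0@ESC p1@(1,1) p2@ESC -> at (1,1): 1 [p1], cum=2
Step 3: p0@ESC p1@ESC p2@ESC -> at (1,1): 0 [-], cum=2
Total visits = 2

Answer: 2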